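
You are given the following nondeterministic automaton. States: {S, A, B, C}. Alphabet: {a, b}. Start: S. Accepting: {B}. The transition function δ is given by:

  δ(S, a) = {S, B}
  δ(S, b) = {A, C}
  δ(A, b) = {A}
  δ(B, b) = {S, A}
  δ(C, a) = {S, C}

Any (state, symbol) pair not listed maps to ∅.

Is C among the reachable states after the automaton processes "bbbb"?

No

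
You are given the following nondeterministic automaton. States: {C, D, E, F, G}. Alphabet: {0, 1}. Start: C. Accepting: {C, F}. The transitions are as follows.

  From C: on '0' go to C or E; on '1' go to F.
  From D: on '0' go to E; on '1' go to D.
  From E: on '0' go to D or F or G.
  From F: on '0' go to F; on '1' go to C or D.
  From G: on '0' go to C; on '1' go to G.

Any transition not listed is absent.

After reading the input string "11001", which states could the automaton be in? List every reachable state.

{C, D, F, G}

Start in {C}.
Read '1': {C} → {F}.
Read '1': {F} → {C, D}.
Read '0': {C, D} → {C, E}.
Read '0': {C, E} → {C, D, E, F, G}.
Read '1': {C, D, E, F, G} → {C, D, F, G}.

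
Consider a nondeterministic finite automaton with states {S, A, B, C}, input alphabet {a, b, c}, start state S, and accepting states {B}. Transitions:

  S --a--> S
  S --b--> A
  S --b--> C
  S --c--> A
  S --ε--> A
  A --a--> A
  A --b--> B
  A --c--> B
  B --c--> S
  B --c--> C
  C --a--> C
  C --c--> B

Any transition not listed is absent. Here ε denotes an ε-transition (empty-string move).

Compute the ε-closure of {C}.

{C}

Begin with {C}.
No ε-moves leave this set, so the closure equals the set itself.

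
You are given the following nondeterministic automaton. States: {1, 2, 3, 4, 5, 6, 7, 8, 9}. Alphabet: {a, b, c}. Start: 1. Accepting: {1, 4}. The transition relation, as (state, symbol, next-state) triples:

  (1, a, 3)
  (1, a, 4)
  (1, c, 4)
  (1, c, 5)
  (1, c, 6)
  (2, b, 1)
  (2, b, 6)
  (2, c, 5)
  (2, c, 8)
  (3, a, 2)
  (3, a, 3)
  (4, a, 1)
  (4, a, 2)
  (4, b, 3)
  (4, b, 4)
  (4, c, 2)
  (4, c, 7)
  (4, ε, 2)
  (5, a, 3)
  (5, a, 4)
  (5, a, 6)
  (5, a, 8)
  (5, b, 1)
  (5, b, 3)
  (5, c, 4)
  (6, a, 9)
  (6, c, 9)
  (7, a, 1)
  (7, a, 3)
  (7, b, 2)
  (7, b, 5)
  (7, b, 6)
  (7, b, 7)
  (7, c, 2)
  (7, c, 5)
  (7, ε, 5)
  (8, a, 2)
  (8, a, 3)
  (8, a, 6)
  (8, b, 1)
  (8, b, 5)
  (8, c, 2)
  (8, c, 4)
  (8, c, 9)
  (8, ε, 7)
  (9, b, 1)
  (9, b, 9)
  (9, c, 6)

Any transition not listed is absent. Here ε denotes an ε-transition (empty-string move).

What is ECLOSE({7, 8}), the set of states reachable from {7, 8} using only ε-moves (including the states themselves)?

{5, 7, 8}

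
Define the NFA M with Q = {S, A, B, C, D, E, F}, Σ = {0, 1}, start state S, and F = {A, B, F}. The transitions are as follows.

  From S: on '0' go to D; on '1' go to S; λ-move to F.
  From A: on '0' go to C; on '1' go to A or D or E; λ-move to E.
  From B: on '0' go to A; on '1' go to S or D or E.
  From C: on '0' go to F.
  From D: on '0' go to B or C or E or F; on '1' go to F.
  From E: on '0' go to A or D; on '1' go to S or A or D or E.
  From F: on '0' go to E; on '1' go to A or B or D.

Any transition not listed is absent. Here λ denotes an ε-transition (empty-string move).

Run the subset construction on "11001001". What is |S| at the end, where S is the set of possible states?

6

Start: ε-closure({S}) = {S, F}.
Read '1': {S, F} → {S, A, B, D, E, F}.
Read '1': {S, A, B, D, E, F} → {S, A, B, D, E, F}.
Read '0': {S, A, B, D, E, F} → {A, B, C, D, E, F}.
Read '0': {A, B, C, D, E, F} → {A, B, C, D, E, F}.
Read '1': {A, B, C, D, E, F} → {S, A, B, D, E, F}.
Read '0': {S, A, B, D, E, F} → {A, B, C, D, E, F}.
Read '0': {A, B, C, D, E, F} → {A, B, C, D, E, F}.
Read '1': {A, B, C, D, E, F} → {S, A, B, D, E, F}.
That set has 6 states.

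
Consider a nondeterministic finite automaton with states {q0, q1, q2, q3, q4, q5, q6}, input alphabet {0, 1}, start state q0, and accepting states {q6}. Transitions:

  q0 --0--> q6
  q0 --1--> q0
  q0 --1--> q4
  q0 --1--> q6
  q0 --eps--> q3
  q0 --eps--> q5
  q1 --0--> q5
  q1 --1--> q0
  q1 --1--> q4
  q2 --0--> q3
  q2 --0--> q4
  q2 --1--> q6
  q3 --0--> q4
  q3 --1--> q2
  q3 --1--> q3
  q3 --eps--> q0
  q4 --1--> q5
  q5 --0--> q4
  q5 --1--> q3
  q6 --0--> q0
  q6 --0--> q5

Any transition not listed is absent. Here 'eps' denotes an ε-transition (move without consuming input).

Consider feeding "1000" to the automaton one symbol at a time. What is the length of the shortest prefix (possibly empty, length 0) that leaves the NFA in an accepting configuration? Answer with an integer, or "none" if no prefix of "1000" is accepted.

1

Start: ε-closure({q0}) = {q0, q3, q5}.
Read '1': {q0, q3, q5} → {q0, q2, q3, q4, q5, q6}.
None of the earlier sets intersect F, but {q0, q2, q3, q4, q5, q6} does.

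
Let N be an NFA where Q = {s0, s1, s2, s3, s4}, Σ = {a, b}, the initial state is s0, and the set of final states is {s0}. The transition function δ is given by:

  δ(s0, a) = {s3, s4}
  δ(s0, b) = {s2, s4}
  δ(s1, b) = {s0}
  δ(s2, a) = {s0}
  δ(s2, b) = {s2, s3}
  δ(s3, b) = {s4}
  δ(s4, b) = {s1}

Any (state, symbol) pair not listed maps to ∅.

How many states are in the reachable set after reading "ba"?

1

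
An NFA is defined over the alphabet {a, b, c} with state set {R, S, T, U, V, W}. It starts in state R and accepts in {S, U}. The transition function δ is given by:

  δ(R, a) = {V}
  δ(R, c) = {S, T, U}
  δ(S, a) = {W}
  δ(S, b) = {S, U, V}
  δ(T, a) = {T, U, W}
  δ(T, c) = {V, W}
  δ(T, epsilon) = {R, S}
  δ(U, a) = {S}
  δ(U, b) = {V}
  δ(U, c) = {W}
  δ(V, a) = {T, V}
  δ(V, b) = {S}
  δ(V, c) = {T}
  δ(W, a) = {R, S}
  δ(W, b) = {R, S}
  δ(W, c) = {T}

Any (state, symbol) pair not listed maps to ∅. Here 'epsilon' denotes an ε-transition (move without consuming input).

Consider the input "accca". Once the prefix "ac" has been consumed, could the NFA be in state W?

No

Start in {R}.
Read 'a': R→{V}; now {V}.
Read 'c': V→{T}; union {T}; ε-closure = {R, S, T}.
State W is not in {R, S, T}.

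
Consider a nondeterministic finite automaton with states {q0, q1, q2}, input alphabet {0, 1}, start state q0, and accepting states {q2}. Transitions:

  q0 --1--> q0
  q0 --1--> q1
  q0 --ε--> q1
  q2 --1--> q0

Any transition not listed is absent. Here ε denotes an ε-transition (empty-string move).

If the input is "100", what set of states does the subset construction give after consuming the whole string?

Start: ε-closure({q0}) = {q0, q1}.
Read '1': {q0, q1} → {q0, q1}.
Read '0': {q0, q1} → ∅.
The set is empty and remains empty for the remaining 1 symbol.

∅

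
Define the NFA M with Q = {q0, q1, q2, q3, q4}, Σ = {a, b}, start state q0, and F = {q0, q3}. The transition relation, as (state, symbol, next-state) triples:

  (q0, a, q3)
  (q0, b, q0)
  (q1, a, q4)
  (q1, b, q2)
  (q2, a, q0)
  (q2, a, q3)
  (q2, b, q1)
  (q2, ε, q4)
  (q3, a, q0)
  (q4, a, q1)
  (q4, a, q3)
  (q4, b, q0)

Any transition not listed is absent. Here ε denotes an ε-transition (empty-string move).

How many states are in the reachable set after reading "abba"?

0

Start in {q0}.
Read 'a': {q0} → {q3}.
Read 'b': {q3} → ∅.
The set is empty and remains empty for the remaining 2 symbols.
That set has 0 states.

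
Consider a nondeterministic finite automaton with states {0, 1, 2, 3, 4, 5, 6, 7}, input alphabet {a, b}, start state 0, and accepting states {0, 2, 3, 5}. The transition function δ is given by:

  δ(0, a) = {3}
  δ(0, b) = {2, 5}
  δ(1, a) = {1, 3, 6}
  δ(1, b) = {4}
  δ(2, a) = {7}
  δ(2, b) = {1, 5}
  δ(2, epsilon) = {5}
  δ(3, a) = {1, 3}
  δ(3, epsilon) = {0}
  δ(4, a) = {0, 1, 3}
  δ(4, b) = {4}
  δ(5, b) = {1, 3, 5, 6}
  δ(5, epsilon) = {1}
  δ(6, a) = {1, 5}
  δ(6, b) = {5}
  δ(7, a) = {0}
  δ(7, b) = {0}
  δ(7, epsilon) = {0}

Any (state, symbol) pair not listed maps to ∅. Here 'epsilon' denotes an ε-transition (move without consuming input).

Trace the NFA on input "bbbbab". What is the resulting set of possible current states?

{0, 1, 2, 3, 4, 5, 6}

Start in {0}.
Read 'b': 0→{2, 5}; union {2, 5}; ε-closure = {1, 2, 5}.
Read 'b': 1→{4}, 2→{1, 5}, 5→{1, 3, 5, 6}; union {1, 3, 4, 5, 6}; ε-closure = {0, 1, 3, 4, 5, 6}.
Read 'b': 0→{2, 5}, 1→{4}, 3→∅, 4→{4}, 5→{1, 3, 5, 6}, 6→{5}; union {1, 2, 3, 4, 5, 6}; ε-closure = {0, 1, 2, 3, 4, 5, 6}.
Read 'b': 0→{2, 5}, 1→{4}, 2→{1, 5}, 3→∅, 4→{4}, 5→{1, 3, 5, 6}, 6→{5}; union {1, 2, 3, 4, 5, 6}; ε-closure = {0, 1, 2, 3, 4, 5, 6}.
Read 'a': 0→{3}, 1→{1, 3, 6}, 2→{7}, 3→{1, 3}, 4→{0, 1, 3}, 5→∅, 6→{1, 5}; now {0, 1, 3, 5, 6, 7}.
Read 'b': 0→{2, 5}, 1→{4}, 3→∅, 5→{1, 3, 5, 6}, 6→{5}, 7→{0}; now {0, 1, 2, 3, 4, 5, 6}.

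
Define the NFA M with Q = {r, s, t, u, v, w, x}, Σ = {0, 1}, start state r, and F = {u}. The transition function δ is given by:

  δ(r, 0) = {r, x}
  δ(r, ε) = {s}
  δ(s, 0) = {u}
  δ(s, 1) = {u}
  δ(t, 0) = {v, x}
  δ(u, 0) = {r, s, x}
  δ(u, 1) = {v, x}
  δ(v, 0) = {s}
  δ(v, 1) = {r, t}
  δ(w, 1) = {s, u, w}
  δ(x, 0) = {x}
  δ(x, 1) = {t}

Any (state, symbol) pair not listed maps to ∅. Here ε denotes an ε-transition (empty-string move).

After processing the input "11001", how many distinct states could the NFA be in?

Start: ε-closure({r}) = {r, s}.
Read '1': r→∅, s→{u}; now {u}.
Read '1': u→{v, x}; now {v, x}.
Read '0': v→{s}, x→{x}; now {s, x}.
Read '0': s→{u}, x→{x}; now {u, x}.
Read '1': u→{v, x}, x→{t}; now {t, v, x}.
That set has 3 states.

3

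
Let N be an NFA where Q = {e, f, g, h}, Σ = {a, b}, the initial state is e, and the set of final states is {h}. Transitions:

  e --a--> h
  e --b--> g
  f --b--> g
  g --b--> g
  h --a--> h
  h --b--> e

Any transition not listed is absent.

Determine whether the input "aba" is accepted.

Start in {e}.
Read 'a': e→{h}; now {h}.
Read 'b': h→{e}; now {e}.
Read 'a': e→{h}; now {h}.
The final set {h} contains the accepting state h.

Yes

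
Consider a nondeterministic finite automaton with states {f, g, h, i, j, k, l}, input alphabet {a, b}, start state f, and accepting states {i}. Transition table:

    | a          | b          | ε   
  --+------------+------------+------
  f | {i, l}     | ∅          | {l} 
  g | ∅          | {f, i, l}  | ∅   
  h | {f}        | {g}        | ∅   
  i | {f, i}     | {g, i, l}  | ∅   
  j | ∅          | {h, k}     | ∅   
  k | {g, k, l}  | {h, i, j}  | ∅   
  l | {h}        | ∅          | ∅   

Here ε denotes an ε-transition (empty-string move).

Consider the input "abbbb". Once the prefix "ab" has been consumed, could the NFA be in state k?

No

Start: ε-closure({f}) = {f, l}.
Read 'a': f→{i, l}, l→{h}; now {h, i, l}.
Read 'b': h→{g}, i→{g, i, l}, l→∅; now {g, i, l}.
State k is not in {g, i, l}.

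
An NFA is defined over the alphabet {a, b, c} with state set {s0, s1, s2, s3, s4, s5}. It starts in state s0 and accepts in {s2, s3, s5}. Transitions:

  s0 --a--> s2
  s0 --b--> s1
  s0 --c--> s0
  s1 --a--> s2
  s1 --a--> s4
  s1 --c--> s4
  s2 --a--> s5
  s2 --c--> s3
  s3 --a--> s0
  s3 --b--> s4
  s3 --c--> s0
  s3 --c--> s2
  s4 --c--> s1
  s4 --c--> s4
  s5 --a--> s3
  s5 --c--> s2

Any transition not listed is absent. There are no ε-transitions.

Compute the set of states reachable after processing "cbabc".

Start in {s0}.
Read 'c': {s0} → {s0}.
Read 'b': {s0} → {s1}.
Read 'a': {s1} → {s2, s4}.
Read 'b': {s2, s4} → ∅.
The set is empty and remains empty for the remaining 1 symbol.

∅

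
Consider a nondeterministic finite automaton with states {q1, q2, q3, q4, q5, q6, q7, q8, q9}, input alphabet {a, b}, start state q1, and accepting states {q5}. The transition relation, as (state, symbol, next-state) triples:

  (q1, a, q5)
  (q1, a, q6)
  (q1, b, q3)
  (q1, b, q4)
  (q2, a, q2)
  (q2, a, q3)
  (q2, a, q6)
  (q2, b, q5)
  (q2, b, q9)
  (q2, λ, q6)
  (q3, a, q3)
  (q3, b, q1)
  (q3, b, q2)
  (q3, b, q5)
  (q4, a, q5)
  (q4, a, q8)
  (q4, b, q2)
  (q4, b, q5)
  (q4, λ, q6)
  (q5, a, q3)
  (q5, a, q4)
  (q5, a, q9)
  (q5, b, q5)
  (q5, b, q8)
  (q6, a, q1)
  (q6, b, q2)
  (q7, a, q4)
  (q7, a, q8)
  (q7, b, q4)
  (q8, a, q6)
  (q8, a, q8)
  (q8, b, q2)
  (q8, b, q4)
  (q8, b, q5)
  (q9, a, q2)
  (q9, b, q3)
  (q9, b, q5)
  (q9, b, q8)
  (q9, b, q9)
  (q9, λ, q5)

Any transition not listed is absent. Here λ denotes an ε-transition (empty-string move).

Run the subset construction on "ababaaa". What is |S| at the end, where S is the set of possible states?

8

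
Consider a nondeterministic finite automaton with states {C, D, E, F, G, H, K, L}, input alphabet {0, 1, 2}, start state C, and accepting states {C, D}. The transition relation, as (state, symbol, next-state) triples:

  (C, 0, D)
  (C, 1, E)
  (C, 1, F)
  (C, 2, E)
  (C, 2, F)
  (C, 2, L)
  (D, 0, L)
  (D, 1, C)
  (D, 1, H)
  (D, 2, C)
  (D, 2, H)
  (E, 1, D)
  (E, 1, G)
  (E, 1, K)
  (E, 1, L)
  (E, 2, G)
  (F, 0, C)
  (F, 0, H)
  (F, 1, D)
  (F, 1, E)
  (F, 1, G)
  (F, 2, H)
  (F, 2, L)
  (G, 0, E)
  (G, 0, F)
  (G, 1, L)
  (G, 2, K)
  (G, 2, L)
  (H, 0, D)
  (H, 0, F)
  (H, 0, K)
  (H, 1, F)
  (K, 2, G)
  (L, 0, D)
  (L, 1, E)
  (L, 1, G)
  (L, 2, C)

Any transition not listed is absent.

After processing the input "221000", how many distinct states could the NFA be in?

Start in {C}.
Read '2': C→{E, F, L}; now {E, F, L}.
Read '2': E→{G}, F→{H, L}, L→{C}; now {C, G, H, L}.
Read '1': C→{E, F}, G→{L}, H→{F}, L→{E, G}; now {E, F, G, L}.
Read '0': E→∅, F→{C, H}, G→{E, F}, L→{D}; now {C, D, E, F, H}.
Read '0': C→{D}, D→{L}, E→∅, F→{C, H}, H→{D, F, K}; now {C, D, F, H, K, L}.
Read '0': C→{D}, D→{L}, F→{C, H}, H→{D, F, K}, K→∅, L→{D}; now {C, D, F, H, K, L}.
That set has 6 states.

6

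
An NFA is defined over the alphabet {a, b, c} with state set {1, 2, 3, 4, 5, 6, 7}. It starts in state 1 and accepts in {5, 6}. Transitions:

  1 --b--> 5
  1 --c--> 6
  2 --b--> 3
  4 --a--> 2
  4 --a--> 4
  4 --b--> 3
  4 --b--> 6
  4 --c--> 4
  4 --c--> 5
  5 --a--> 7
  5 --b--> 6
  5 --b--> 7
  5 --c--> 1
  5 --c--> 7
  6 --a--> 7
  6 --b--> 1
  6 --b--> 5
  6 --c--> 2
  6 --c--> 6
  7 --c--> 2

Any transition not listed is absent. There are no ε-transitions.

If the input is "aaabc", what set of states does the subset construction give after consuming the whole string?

Start in {1}.
Read 'a': {1} → ∅.
The set is empty and remains empty for the remaining 4 symbols.

∅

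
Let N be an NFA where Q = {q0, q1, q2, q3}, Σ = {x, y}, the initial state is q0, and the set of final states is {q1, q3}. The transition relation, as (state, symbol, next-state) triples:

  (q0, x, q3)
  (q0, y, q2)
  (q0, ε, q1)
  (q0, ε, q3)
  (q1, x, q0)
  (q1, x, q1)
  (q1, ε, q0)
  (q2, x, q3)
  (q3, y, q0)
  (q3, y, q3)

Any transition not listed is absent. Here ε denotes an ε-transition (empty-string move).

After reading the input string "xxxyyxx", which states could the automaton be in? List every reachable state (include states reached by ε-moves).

{q0, q1, q3}

Start: ε-closure({q0}) = {q0, q1, q3}.
Read 'x': q0→{q3}, q1→{q0, q1}, q3→∅; now {q0, q1, q3}.
Read 'x': q0→{q3}, q1→{q0, q1}, q3→∅; now {q0, q1, q3}.
Read 'x': q0→{q3}, q1→{q0, q1}, q3→∅; now {q0, q1, q3}.
Read 'y': q0→{q2}, q1→∅, q3→{q0, q3}; union {q0, q2, q3}; ε-closure = {q0, q1, q2, q3}.
Read 'y': q0→{q2}, q1→∅, q2→∅, q3→{q0, q3}; union {q0, q2, q3}; ε-closure = {q0, q1, q2, q3}.
Read 'x': q0→{q3}, q1→{q0, q1}, q2→{q3}, q3→∅; now {q0, q1, q3}.
Read 'x': q0→{q3}, q1→{q0, q1}, q3→∅; now {q0, q1, q3}.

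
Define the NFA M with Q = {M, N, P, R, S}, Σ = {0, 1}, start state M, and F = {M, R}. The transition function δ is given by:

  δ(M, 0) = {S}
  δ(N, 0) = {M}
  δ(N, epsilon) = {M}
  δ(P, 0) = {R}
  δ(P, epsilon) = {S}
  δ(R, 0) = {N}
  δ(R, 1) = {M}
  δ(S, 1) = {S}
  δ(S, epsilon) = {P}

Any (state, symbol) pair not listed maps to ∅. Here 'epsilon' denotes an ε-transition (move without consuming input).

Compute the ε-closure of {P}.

{P, S}

Begin with {P}.
ε-move P → S; add S.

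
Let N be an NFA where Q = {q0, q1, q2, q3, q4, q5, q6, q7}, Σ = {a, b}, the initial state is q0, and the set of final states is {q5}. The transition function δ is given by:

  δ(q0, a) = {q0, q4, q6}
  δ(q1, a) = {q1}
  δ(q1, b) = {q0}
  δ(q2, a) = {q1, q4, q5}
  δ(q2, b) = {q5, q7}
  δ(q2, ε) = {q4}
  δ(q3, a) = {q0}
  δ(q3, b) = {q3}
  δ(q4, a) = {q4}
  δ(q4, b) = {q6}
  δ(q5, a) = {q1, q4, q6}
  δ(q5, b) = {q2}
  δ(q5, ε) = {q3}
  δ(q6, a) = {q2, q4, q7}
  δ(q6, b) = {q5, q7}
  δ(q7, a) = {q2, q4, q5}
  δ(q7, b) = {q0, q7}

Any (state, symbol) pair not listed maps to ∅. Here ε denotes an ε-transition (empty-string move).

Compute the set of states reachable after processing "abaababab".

{q0, q2, q3, q4, q5, q6, q7}

Start in {q0}.
Read 'a': {q0} → {q0, q4, q6}.
Read 'b': {q0, q4, q6} → {q3, q5, q6, q7}.
Read 'a': {q3, q5, q6, q7} → {q0, q1, q2, q3, q4, q5, q6, q7}.
Read 'a': {q0, q1, q2, q3, q4, q5, q6, q7} → {q0, q1, q2, q3, q4, q5, q6, q7}.
Read 'b': {q0, q1, q2, q3, q4, q5, q6, q7} → {q0, q2, q3, q4, q5, q6, q7}.
Read 'a': {q0, q2, q3, q4, q5, q6, q7} → {q0, q1, q2, q3, q4, q5, q6, q7}.
Read 'b': {q0, q1, q2, q3, q4, q5, q6, q7} → {q0, q2, q3, q4, q5, q6, q7}.
Read 'a': {q0, q2, q3, q4, q5, q6, q7} → {q0, q1, q2, q3, q4, q5, q6, q7}.
Read 'b': {q0, q1, q2, q3, q4, q5, q6, q7} → {q0, q2, q3, q4, q5, q6, q7}.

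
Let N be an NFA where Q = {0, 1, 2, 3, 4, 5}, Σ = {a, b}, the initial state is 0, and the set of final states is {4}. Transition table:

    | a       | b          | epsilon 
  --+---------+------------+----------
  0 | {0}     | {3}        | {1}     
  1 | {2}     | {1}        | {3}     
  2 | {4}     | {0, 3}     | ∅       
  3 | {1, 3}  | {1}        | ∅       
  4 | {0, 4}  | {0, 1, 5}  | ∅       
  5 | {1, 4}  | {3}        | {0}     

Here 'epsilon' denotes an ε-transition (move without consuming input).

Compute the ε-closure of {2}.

{2}

Begin with {2}.
No ε-moves leave this set, so the closure equals the set itself.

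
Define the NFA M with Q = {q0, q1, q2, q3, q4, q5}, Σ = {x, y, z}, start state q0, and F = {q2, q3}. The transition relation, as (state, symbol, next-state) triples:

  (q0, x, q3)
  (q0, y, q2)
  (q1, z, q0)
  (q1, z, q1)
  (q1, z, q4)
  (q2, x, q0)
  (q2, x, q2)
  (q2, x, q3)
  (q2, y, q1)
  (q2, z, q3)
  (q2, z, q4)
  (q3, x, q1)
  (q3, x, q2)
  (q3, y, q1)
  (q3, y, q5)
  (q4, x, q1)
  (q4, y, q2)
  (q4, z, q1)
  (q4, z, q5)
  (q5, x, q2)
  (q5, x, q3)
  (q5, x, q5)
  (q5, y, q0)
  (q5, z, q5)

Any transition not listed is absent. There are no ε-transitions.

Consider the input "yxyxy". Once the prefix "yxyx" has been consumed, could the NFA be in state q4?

No

Start in {q0}.
Read 'y': q0→{q2}; now {q2}.
Read 'x': q2→{q0, q2, q3}; now {q0, q2, q3}.
Read 'y': q0→{q2}, q2→{q1}, q3→{q1, q5}; now {q1, q2, q5}.
Read 'x': q1→∅, q2→{q0, q2, q3}, q5→{q2, q3, q5}; now {q0, q2, q3, q5}.
State q4 is not in {q0, q2, q3, q5}.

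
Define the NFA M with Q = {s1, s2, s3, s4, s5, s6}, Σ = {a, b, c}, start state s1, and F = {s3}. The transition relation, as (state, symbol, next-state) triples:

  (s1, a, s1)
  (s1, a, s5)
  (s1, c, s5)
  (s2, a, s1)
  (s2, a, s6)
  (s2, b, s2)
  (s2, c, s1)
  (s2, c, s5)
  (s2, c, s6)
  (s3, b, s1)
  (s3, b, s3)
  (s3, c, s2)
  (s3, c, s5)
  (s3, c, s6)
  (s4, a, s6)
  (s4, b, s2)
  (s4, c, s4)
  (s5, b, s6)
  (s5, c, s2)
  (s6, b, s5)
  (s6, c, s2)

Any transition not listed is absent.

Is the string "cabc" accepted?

No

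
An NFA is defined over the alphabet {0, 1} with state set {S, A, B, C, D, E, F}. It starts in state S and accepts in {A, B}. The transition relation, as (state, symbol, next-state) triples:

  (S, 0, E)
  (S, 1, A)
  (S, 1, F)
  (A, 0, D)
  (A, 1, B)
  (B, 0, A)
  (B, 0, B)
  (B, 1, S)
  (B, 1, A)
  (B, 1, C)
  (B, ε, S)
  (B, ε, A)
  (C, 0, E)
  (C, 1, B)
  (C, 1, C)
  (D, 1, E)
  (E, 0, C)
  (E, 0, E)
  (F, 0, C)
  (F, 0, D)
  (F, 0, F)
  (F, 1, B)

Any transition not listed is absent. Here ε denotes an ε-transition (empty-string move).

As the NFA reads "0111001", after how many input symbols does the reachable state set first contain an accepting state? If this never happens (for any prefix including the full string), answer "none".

Start in {S}.
Read '0': S→{E}; now {E}.
Read '1': E→∅; now ∅.
The set is empty and remains empty for the remaining 5 symbols.
No reachable set along the way intersects F.

none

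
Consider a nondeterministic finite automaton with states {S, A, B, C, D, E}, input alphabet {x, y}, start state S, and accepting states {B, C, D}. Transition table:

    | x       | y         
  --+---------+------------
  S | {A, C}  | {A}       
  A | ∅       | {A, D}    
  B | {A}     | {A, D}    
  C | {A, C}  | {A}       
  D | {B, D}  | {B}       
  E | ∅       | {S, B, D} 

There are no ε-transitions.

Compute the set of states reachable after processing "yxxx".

∅

Start in {S}.
Read 'y': {S} → {A}.
Read 'x': {A} → ∅.
The set is empty and remains empty for the remaining 2 symbols.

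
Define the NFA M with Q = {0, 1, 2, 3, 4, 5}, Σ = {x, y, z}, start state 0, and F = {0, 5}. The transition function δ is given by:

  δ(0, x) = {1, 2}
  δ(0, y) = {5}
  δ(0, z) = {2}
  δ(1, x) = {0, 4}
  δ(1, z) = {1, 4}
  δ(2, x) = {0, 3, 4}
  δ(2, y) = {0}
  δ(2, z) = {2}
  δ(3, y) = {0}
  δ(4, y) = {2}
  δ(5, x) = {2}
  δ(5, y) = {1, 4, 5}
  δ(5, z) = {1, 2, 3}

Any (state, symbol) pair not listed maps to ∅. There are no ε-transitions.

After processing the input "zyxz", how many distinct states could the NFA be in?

Start in {0}.
Read 'z': 0→{2}; now {2}.
Read 'y': 2→{0}; now {0}.
Read 'x': 0→{1, 2}; now {1, 2}.
Read 'z': 1→{1, 4}, 2→{2}; now {1, 2, 4}.
That set has 3 states.

3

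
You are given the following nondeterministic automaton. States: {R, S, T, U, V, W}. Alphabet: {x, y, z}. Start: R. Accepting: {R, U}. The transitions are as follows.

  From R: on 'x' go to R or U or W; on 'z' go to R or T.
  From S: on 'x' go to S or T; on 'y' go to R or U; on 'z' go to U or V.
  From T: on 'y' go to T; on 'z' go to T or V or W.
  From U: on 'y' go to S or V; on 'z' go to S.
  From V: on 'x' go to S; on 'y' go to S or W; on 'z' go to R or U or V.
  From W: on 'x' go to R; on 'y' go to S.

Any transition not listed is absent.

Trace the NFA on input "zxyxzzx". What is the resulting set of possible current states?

{R, S, T, U, W}

Start in {R}.
Read 'z': R→{R, T}; now {R, T}.
Read 'x': R→{R, U, W}, T→∅; now {R, U, W}.
Read 'y': R→∅, U→{S, V}, W→{S}; now {S, V}.
Read 'x': S→{S, T}, V→{S}; now {S, T}.
Read 'z': S→{U, V}, T→{T, V, W}; now {T, U, V, W}.
Read 'z': T→{T, V, W}, U→{S}, V→{R, U, V}, W→∅; now {R, S, T, U, V, W}.
Read 'x': R→{R, U, W}, S→{S, T}, T→∅, U→∅, V→{S}, W→{R}; now {R, S, T, U, W}.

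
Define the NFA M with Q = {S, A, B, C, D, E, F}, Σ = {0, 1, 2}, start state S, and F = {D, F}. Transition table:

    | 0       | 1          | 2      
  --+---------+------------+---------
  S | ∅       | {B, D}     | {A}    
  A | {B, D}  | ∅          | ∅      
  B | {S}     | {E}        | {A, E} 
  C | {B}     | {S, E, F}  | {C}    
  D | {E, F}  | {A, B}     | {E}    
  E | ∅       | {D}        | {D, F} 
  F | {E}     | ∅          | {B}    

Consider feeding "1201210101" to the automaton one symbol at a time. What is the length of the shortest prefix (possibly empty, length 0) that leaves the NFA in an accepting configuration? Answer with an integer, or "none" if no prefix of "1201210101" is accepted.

1

Start in {S}.
Read '1': S→{B, D}; now {B, D}.
None of the earlier sets intersect F, but {B, D} does.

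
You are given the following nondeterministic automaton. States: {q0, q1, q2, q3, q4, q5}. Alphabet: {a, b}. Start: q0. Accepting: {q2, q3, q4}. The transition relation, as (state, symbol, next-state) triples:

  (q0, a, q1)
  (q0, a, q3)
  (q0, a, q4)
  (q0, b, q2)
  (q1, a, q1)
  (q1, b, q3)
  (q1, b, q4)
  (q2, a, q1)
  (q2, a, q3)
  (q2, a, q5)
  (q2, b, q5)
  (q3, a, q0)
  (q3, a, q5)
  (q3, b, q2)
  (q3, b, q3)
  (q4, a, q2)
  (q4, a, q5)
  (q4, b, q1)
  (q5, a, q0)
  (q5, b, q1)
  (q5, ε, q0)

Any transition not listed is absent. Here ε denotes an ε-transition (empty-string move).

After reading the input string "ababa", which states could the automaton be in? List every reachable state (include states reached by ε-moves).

{q0, q1, q2, q3, q4, q5}

Start in {q0}.
Read 'a': {q0} → {q1, q3, q4}.
Read 'b': {q1, q3, q4} → {q1, q2, q3, q4}.
Read 'a': {q1, q2, q3, q4} → {q0, q1, q2, q3, q5}.
Read 'b': {q0, q1, q2, q3, q5} → {q0, q1, q2, q3, q4, q5}.
Read 'a': {q0, q1, q2, q3, q4, q5} → {q0, q1, q2, q3, q4, q5}.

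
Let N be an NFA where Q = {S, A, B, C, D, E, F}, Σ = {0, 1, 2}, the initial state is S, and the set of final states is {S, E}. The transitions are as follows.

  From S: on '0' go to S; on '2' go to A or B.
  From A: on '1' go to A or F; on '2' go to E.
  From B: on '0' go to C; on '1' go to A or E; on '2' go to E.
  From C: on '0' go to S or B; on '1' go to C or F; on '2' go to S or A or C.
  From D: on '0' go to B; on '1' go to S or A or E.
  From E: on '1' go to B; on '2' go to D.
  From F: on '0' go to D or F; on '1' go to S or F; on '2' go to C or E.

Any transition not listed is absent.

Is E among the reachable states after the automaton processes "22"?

Yes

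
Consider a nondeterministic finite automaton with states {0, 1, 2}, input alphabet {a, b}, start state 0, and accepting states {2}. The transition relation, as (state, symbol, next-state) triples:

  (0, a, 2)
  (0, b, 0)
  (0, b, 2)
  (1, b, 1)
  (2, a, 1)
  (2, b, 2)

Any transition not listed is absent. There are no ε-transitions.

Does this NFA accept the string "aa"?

No

Start in {0}.
Read 'a': {0} → {2}.
Read 'a': {2} → {1}.
The final set {1} contains no accepting state.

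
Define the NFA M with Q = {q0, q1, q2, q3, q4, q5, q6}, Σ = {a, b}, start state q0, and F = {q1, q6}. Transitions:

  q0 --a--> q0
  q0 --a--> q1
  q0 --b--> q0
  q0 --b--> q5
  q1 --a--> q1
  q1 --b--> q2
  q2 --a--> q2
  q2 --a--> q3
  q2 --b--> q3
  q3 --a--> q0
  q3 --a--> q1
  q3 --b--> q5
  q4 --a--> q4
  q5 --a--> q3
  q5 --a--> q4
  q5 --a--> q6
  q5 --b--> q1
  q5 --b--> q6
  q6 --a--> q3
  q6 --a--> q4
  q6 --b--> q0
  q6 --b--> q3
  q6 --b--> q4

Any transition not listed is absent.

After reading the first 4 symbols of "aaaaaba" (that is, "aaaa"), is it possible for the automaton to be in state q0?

Yes

Start in {q0}.
Read 'a': q0→{q0, q1}; now {q0, q1}.
Read 'a': q0→{q0, q1}, q1→{q1}; now {q0, q1}.
Read 'a': q0→{q0, q1}, q1→{q1}; now {q0, q1}.
Read 'a': q0→{q0, q1}, q1→{q1}; now {q0, q1}.
State q0 is in {q0, q1}.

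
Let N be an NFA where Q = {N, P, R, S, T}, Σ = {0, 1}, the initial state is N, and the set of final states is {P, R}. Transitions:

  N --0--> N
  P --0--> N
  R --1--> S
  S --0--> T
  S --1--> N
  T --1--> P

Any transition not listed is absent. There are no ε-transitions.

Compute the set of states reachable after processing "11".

∅

Start in {N}.
Read '1': {N} → ∅.
The set is empty and remains empty for the remaining 1 symbol.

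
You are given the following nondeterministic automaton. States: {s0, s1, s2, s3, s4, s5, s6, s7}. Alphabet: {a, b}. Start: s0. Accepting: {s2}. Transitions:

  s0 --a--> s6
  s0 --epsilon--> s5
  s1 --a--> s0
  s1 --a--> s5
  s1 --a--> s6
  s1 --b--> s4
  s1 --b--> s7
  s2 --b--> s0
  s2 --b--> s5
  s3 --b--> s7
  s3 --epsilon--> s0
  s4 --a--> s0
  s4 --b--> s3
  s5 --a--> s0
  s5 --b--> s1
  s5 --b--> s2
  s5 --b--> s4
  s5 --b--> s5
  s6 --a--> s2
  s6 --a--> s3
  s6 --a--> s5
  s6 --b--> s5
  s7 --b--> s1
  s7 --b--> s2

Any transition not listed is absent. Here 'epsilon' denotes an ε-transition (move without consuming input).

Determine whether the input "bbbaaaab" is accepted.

Yes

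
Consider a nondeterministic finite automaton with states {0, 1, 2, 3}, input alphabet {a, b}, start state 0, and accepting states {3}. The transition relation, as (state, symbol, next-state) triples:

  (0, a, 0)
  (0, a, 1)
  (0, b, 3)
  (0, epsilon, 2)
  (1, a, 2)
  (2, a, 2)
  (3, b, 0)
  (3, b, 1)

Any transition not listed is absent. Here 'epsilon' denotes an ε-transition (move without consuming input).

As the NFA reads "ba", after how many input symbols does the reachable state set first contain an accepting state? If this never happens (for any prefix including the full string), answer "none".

1

Start: ε-closure({0}) = {0, 2}.
Read 'b': {0, 2} → {3}.
None of the earlier sets intersect F, but {3} does.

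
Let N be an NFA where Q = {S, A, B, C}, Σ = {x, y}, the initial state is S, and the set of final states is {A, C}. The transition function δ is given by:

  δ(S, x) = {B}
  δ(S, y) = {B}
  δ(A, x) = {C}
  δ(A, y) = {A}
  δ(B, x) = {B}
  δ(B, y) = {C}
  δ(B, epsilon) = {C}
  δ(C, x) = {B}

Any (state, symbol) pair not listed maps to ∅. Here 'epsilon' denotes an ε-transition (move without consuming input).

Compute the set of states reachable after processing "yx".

{B, C}

Start in {S}.
Read 'y': S→{B}; union {B}; ε-closure = {B, C}.
Read 'x': B→{B}, C→{B}; union {B}; ε-closure = {B, C}.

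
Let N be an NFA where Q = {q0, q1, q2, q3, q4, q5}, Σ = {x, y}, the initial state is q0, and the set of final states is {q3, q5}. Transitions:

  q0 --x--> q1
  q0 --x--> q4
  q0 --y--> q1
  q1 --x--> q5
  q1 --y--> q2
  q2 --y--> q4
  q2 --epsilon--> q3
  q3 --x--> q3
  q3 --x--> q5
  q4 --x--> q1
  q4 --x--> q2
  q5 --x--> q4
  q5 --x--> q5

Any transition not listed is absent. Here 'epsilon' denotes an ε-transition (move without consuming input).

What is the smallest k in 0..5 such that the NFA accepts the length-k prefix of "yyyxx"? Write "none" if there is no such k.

Start in {q0}.
Read 'y': q0→{q1}; now {q1}.
Read 'y': q1→{q2}; union {q2}; ε-closure = {q2, q3}.
None of the earlier sets intersect F, but {q2, q3} does.

2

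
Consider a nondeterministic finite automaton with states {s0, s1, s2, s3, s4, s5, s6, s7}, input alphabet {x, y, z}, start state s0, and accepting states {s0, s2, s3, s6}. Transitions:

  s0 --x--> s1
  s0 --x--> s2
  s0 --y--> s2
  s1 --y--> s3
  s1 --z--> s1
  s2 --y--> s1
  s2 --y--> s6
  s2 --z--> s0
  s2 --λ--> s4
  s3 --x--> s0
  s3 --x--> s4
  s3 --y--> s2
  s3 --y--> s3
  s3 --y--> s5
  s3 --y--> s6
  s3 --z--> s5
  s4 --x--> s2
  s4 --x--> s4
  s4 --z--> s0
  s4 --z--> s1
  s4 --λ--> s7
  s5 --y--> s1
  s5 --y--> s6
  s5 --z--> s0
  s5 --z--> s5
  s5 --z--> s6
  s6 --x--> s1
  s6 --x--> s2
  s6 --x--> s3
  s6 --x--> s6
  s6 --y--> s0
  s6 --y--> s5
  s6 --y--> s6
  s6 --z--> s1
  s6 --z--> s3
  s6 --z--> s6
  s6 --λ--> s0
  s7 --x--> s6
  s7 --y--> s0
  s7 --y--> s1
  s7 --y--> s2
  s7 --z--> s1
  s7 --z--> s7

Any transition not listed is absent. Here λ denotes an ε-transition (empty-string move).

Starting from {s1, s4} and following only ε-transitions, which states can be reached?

Begin with {s1, s4}.
ε-move s4 → s7; add s7.

{s1, s4, s7}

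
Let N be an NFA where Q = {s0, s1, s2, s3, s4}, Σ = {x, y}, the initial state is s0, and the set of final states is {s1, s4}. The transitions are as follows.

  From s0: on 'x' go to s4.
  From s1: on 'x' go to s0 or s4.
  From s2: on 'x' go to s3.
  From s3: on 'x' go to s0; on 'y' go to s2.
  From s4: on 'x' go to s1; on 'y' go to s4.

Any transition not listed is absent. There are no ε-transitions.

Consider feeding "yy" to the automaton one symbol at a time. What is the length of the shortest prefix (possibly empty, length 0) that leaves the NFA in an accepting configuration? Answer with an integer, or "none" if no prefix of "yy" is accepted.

none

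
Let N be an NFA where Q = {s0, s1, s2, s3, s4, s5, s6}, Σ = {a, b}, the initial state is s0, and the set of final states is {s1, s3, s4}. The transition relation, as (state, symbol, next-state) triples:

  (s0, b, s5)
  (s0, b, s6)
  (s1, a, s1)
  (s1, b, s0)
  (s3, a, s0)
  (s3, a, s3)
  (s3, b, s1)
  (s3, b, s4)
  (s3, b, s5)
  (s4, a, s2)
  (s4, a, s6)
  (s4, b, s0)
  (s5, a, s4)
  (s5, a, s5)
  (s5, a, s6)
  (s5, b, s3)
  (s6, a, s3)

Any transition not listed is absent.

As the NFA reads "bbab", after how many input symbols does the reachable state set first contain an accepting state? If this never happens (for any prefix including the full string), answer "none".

2

Start in {s0}.
Read 'b': s0→{s5, s6}; now {s5, s6}.
Read 'b': s5→{s3}, s6→∅; now {s3}.
None of the earlier sets intersect F, but {s3} does.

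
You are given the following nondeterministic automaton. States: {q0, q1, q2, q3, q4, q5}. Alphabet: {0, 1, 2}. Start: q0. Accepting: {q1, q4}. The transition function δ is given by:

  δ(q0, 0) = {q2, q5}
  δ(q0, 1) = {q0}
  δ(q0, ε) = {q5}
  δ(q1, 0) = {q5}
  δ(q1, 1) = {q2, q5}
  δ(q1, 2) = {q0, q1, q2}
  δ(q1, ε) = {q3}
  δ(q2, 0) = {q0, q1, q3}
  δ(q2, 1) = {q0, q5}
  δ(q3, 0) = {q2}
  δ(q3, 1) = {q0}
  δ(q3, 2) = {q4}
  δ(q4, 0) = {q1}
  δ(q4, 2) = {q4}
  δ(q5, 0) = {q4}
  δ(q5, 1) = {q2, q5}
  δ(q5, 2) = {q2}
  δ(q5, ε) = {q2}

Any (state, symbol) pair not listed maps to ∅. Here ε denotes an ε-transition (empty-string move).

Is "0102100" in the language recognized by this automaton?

Yes

Start: ε-closure({q0}) = {q0, q2, q5}.
Read '0': q0→{q2, q5}, q2→{q0, q1, q3}, q5→{q4}; now {q0, q1, q2, q3, q4, q5}.
Read '1': q0→{q0}, q1→{q2, q5}, q2→{q0, q5}, q3→{q0}, q4→∅, q5→{q2, q5}; now {q0, q2, q5}.
Read '0': q0→{q2, q5}, q2→{q0, q1, q3}, q5→{q4}; now {q0, q1, q2, q3, q4, q5}.
Read '2': q0→∅, q1→{q0, q1, q2}, q2→∅, q3→{q4}, q4→{q4}, q5→{q2}; union {q0, q1, q2, q4}; ε-closure = {q0, q1, q2, q3, q4, q5}.
Read '1': q0→{q0}, q1→{q2, q5}, q2→{q0, q5}, q3→{q0}, q4→∅, q5→{q2, q5}; now {q0, q2, q5}.
Read '0': q0→{q2, q5}, q2→{q0, q1, q3}, q5→{q4}; now {q0, q1, q2, q3, q4, q5}.
Read '0': q0→{q2, q5}, q1→{q5}, q2→{q0, q1, q3}, q3→{q2}, q4→{q1}, q5→{q4}; now {q0, q1, q2, q3, q4, q5}.
The final set {q0, q1, q2, q3, q4, q5} contains the accepting states q1, q4.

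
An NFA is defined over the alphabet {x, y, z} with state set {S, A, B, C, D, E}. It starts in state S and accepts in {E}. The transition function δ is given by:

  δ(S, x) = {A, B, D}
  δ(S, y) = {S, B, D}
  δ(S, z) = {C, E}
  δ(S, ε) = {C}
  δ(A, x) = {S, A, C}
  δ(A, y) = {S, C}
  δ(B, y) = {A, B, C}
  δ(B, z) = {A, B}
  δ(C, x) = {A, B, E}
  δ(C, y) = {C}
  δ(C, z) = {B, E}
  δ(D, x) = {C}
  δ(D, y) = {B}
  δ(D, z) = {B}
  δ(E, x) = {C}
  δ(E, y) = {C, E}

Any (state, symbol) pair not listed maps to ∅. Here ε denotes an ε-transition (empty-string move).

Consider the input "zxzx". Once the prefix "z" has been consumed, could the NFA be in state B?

Start: ε-closure({S}) = {S, C}.
Read 'z': {S, C} → {B, C, E}.
State B is in {B, C, E}.

Yes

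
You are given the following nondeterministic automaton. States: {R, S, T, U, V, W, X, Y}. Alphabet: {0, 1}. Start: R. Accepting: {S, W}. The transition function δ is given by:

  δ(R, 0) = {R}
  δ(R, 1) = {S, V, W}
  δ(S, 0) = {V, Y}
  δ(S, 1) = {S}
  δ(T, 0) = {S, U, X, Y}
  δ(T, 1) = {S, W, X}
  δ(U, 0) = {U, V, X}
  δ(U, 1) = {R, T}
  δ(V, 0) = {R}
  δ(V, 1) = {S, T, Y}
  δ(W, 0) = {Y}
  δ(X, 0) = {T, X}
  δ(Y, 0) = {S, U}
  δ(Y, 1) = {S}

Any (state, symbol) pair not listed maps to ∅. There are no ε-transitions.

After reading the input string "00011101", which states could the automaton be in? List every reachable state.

{S, T, W, X, Y}

Start in {R}.
Read '0': {R} → {R}.
Read '0': {R} → {R}.
Read '0': {R} → {R}.
Read '1': {R} → {S, V, W}.
Read '1': {S, V, W} → {S, T, Y}.
Read '1': {S, T, Y} → {S, W, X}.
Read '0': {S, W, X} → {T, V, X, Y}.
Read '1': {T, V, X, Y} → {S, T, W, X, Y}.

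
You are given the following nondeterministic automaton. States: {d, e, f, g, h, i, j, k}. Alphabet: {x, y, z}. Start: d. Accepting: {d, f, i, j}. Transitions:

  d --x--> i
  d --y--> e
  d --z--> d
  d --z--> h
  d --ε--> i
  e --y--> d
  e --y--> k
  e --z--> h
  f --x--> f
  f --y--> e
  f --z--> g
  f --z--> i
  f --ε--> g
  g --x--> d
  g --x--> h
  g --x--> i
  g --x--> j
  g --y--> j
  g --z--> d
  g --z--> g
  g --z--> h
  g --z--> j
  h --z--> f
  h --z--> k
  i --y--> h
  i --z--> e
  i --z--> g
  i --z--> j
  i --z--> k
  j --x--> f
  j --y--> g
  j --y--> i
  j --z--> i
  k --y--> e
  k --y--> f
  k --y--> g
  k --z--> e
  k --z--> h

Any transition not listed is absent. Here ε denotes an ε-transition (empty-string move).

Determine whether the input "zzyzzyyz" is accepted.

Start: ε-closure({d}) = {d, i}.
Read 'z': d→{d, h}, i→{e, g, j, k}; union {d, e, g, h, j, k}; ε-closure = {d, e, g, h, i, j, k}.
Read 'z': d→{d, h}, e→{h}, g→{d, g, h, j}, h→{f, k}, i→{e, g, j, k}, j→{i}, k→{e, h}; now {d, e, f, g, h, i, j, k}.
Read 'y': d→{e}, e→{d, k}, f→{e}, g→{j}, h→∅, i→{h}, j→{g, i}, k→{e, f, g}; now {d, e, f, g, h, i, j, k}.
Read 'z': d→{d, h}, e→{h}, f→{g, i}, g→{d, g, h, j}, h→{f, k}, i→{e, g, j, k}, j→{i}, k→{e, h}; now {d, e, f, g, h, i, j, k}.
Read 'z': d→{d, h}, e→{h}, f→{g, i}, g→{d, g, h, j}, h→{f, k}, i→{e, g, j, k}, j→{i}, k→{e, h}; now {d, e, f, g, h, i, j, k}.
Read 'y': d→{e}, e→{d, k}, f→{e}, g→{j}, h→∅, i→{h}, j→{g, i}, k→{e, f, g}; now {d, e, f, g, h, i, j, k}.
Read 'y': d→{e}, e→{d, k}, f→{e}, g→{j}, h→∅, i→{h}, j→{g, i}, k→{e, f, g}; now {d, e, f, g, h, i, j, k}.
Read 'z': d→{d, h}, e→{h}, f→{g, i}, g→{d, g, h, j}, h→{f, k}, i→{e, g, j, k}, j→{i}, k→{e, h}; now {d, e, f, g, h, i, j, k}.
The final set {d, e, f, g, h, i, j, k} contains the accepting states d, f, i, j.

Yes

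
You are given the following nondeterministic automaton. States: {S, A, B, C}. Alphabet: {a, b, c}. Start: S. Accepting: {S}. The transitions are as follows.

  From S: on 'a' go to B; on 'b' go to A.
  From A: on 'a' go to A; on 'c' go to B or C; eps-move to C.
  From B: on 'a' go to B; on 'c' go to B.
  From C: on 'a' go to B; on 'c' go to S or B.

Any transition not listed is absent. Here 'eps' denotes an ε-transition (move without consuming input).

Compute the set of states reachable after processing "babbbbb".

∅

Start in {S}.
Read 'b': {S} → {A, C}.
Read 'a': {A, C} → {A, B, C}.
Read 'b': {A, B, C} → ∅.
The set is empty and remains empty for the remaining 4 symbols.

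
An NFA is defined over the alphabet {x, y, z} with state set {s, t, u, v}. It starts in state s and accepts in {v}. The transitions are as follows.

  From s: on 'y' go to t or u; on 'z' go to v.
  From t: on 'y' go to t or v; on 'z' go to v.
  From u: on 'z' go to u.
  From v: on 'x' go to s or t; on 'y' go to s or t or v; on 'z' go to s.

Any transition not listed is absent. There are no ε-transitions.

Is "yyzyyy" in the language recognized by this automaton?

Start in {s}.
Read 'y': {s} → {t, u}.
Read 'y': {t, u} → {t, v}.
Read 'z': {t, v} → {s, v}.
Read 'y': {s, v} → {s, t, u, v}.
Read 'y': {s, t, u, v} → {s, t, u, v}.
Read 'y': {s, t, u, v} → {s, t, u, v}.
The final set {s, t, u, v} contains the accepting state v.

Yes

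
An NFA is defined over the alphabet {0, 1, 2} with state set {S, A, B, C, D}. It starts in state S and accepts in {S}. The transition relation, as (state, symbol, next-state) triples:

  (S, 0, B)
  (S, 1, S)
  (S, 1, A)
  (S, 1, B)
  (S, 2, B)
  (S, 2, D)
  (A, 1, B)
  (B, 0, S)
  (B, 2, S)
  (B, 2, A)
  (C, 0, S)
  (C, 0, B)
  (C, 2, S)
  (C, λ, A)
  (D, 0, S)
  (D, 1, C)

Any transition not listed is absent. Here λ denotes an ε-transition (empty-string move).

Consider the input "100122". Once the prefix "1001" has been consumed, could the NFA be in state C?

No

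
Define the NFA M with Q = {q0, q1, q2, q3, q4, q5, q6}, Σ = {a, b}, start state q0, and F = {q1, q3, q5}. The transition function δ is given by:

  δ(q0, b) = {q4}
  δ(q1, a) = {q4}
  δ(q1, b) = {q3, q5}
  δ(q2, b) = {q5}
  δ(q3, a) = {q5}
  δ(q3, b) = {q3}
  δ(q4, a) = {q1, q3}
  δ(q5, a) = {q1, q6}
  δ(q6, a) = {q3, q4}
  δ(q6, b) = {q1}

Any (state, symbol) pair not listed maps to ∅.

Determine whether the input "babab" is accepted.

Start in {q0}.
Read 'b': q0→{q4}; now {q4}.
Read 'a': q4→{q1, q3}; now {q1, q3}.
Read 'b': q1→{q3, q5}, q3→{q3}; now {q3, q5}.
Read 'a': q3→{q5}, q5→{q1, q6}; now {q1, q5, q6}.
Read 'b': q1→{q3, q5}, q5→∅, q6→{q1}; now {q1, q3, q5}.
The final set {q1, q3, q5} contains the accepting states q1, q3, q5.

Yes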